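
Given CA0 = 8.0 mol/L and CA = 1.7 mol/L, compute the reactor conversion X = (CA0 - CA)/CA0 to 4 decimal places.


X = (CA0 - CA) / CA0
X = (8.0 - 1.7) / 8.0
X = 6.3 / 8.0
X = 0.7875


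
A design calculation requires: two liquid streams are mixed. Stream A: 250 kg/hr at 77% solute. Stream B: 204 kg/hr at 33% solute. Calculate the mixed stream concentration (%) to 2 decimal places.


Mass balance on solute: F1*x1 + F2*x2 = F3*x3
F3 = F1 + F2 = 250 + 204 = 454 kg/hr
x3 = (F1*x1 + F2*x2)/F3
x3 = (250*0.77 + 204*0.33) / 454
x3 = 57.23%


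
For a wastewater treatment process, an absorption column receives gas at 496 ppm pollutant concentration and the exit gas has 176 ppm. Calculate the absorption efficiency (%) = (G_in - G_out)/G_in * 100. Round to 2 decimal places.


Efficiency = (G_in - G_out) / G_in * 100%
Efficiency = (496 - 176) / 496 * 100
Efficiency = 320 / 496 * 100
Efficiency = 64.52%


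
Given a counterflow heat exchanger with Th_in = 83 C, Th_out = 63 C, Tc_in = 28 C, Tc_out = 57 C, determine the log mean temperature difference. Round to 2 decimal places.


dT1 = Th_in - Tc_out = 83 - 57 = 26
dT2 = Th_out - Tc_in = 63 - 28 = 35
LMTD = (dT1 - dT2) / ln(dT1/dT2)
LMTD = (26 - 35) / ln(26/35)
LMTD = 30.28 K


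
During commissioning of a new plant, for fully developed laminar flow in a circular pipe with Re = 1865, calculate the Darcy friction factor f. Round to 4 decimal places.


f = 64 / Re
f = 64 / 1865
f = 0.0343


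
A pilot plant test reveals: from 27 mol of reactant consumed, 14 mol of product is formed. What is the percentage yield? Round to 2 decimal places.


Yield = (moles product / moles consumed) * 100%
Yield = (14 / 27) * 100
Yield = 0.5185 * 100
Yield = 51.85%


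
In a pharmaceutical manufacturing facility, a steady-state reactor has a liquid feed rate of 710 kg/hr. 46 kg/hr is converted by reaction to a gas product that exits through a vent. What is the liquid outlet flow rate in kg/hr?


Steady-state mass balance on the main outlet: F_out = F_in - F_removed
F_out = 710 - 46
F_out = 664 kg/hr


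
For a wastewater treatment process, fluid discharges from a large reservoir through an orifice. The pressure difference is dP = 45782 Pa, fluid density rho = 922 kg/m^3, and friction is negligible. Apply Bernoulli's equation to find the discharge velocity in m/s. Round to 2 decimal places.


v = sqrt(2*dP/rho)
v = sqrt(2*45782/922)
v = sqrt(99.310195)
v = 9.97 m/s


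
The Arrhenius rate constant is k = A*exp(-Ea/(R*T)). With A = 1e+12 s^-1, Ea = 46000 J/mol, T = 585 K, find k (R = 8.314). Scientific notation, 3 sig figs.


k = A * exp(-Ea/(R*T))
k = 1e+12 * exp(-46000 / (8.314 * 585))
k = 1e+12 * exp(-9.45784)
k = 7.81e+07


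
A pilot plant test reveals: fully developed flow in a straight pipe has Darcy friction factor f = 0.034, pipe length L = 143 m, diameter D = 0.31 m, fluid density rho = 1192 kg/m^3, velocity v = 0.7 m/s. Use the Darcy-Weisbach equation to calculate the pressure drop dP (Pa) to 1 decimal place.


dP = f * (L/D) * (rho*v^2/2)
dP = 0.034 * (143/0.31) * (1192*0.7^2/2)
L/D = 461.29032258
rho*v^2/2 = 1192*0.49/2 = 292.04
dP = 0.034 * 461.29032258 * 292.04
dP = 4580.3 Pa


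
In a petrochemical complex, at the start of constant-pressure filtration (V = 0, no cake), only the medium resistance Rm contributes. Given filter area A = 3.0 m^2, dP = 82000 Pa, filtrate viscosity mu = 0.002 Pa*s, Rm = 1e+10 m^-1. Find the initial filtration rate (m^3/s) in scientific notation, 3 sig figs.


rate = A * dP / (mu * Rm)
rate = 3.0 * 82000 / (0.002 * 1e+10)
rate = 246000.0 / 2.000e+07
rate = 1.23e-02 m^3/s


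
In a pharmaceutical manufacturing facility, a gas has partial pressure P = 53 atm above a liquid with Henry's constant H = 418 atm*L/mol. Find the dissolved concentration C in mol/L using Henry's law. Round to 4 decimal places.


C = P / H
C = 53 / 418
C = 0.1268 mol/L


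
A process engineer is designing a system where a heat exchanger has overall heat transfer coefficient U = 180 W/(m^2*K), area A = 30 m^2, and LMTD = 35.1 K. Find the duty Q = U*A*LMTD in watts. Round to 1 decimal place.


Q = U * A * LMTD
Q = 180 * 30 * 35.1
Q = 189540.0 W


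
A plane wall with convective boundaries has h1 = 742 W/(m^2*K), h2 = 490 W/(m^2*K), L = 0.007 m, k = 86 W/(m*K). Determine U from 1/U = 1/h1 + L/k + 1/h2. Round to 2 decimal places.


1/U = 1/h1 + L/k + 1/h2
1/U = 1/742 + 0.007/86 + 1/490
1/U = 0.0013477089 + 8.13953e-05 + 0.0020408163
1/U = 0.0034699205
U = 288.19 W/(m^2*K)


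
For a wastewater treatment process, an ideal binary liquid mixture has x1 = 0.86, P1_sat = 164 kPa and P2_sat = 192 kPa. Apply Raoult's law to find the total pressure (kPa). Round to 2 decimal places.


P = x1*P1_sat + x2*P2_sat
x2 = 1 - x1 = 1 - 0.86 = 0.14
P = 0.86*164 + 0.14*192
P = 141.04 + 26.88
P = 167.92 kPa


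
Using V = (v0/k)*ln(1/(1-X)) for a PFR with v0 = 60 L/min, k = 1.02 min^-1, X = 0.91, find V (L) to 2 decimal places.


V = (v0/k) * ln(1/(1-X))
V = (60/1.02) * ln(1/(1-0.91))
V = 58.823529 * ln(11.111111)
V = 58.823529 * 2.407946
V = 141.64 L


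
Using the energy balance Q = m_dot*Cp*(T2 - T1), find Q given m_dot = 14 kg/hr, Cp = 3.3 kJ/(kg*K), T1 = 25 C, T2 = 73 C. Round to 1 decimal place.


Q = m_dot * Cp * (T2 - T1)
Q = 14 * 3.3 * (73 - 25)
Q = 14 * 3.3 * 48
Q = 2217.6 kJ/hr


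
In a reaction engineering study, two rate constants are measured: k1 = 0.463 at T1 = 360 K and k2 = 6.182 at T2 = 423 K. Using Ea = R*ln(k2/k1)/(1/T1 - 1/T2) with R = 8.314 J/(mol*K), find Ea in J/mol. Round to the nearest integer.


Ea = R * ln(k2/k1) / (1/T1 - 1/T2)
ln(k2/k1) = ln(6.182/0.463) = 2.5916701
1/T1 - 1/T2 = 1/360 - 1/423 = 0.000413711584
Ea = 8.314 * 2.5916701 / 0.000413711584
Ea = 52083 J/mol


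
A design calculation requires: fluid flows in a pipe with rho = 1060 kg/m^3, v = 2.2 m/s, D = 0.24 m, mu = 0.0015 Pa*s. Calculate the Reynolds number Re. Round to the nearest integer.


Re = rho * v * D / mu
Re = 1060 * 2.2 * 0.24 / 0.0015
Re = 559.68 / 0.0015
Re = 373120


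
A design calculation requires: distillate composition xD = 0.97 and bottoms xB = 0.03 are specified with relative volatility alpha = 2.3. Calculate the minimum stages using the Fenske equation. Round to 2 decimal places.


N_min = ln((xD*(1-xB))/(xB*(1-xD))) / ln(alpha)
Numerator inside ln: 0.9409 / 0.0009 = 1045.444444
ln(1045.444444) = 6.952197
ln(alpha) = ln(2.3) = 0.832909
N_min = 6.952197 / 0.832909 = 8.35


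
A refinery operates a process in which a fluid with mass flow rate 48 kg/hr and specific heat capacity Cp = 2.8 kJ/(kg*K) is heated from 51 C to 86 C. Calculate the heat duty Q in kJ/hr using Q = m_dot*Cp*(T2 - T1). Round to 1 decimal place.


Q = m_dot * Cp * (T2 - T1)
Q = 48 * 2.8 * (86 - 51)
Q = 48 * 2.8 * 35
Q = 4704.0 kJ/hr


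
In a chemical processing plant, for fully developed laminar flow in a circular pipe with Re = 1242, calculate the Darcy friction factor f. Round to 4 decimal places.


f = 64 / Re
f = 64 / 1242
f = 0.0515


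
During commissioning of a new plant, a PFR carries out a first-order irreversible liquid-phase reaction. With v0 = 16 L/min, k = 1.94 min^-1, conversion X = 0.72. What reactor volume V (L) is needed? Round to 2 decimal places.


V = (v0/k) * ln(1/(1-X))
V = (16/1.94) * ln(1/(1-0.72))
V = 8.247423 * ln(3.571429)
V = 8.247423 * 1.272966
V = 10.50 L


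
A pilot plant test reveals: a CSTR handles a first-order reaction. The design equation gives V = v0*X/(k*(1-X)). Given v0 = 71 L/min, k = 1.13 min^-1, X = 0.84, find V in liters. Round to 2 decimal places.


V = v0 * X / (k * (1 - X))
V = 71 * 0.84 / (1.13 * (1 - 0.84))
V = 59.64 / (1.13 * 0.16)
V = 59.64 / 0.1808
V = 329.87 L


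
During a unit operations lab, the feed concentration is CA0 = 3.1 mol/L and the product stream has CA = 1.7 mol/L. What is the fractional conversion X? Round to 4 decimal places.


X = (CA0 - CA) / CA0
X = (3.1 - 1.7) / 3.1
X = 1.4 / 3.1
X = 0.4516


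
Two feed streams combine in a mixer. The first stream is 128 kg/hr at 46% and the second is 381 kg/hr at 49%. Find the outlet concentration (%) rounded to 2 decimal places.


Mass balance on solute: F1*x1 + F2*x2 = F3*x3
F3 = F1 + F2 = 128 + 381 = 509 kg/hr
x3 = (F1*x1 + F2*x2)/F3
x3 = (128*0.46 + 381*0.49) / 509
x3 = 48.25%


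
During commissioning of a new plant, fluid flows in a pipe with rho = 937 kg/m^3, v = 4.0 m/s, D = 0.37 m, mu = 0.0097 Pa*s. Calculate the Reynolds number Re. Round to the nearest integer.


Re = rho * v * D / mu
Re = 937 * 4.0 * 0.37 / 0.0097
Re = 1386.76 / 0.0097
Re = 142965


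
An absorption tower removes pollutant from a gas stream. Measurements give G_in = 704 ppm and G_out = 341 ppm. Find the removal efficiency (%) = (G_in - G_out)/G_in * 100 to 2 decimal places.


Efficiency = (G_in - G_out) / G_in * 100%
Efficiency = (704 - 341) / 704 * 100
Efficiency = 363 / 704 * 100
Efficiency = 51.56%


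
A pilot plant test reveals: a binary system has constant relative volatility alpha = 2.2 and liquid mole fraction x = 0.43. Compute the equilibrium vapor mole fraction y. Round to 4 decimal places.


y = alpha*x / (1 + (alpha-1)*x)
y = 2.2*0.43 / (1 + (2.2-1)*0.43)
y = 0.946 / (1 + 0.516)
y = 0.946 / 1.516
y = 0.6240


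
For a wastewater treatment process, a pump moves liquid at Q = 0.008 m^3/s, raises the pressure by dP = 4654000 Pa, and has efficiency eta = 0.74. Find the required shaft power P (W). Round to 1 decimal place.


P = Q * dP / eta
P = 0.008 * 4654000 / 0.74
P = 37232.0 / 0.74
P = 50313.5 W


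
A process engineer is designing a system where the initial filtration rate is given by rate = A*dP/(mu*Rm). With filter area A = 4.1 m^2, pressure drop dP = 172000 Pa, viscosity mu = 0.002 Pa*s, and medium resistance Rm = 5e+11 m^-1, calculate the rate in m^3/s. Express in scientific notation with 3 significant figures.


rate = A * dP / (mu * Rm)
rate = 4.1 * 172000 / (0.002 * 5e+11)
rate = 705200.0 / 1.000e+09
rate = 7.05e-04 m^3/s


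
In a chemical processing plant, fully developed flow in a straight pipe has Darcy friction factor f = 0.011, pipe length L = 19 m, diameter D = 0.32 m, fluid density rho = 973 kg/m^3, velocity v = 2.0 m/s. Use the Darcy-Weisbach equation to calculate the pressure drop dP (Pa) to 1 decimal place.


dP = f * (L/D) * (rho*v^2/2)
dP = 0.011 * (19/0.32) * (973*2.0^2/2)
L/D = 59.375
rho*v^2/2 = 973*4.0/2 = 1946.0
dP = 0.011 * 59.375 * 1946.0
dP = 1271.0 Pa


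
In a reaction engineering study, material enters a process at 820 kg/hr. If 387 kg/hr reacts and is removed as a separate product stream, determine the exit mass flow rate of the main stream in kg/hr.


Steady-state mass balance on the main outlet: F_out = F_in - F_removed
F_out = 820 - 387
F_out = 433 kg/hr


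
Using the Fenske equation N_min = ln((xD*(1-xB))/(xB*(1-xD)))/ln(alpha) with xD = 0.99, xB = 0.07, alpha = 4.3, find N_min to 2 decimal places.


N_min = ln((xD*(1-xB))/(xB*(1-xD))) / ln(alpha)
Numerator inside ln: 0.9207 / 0.0007 = 1315.285714
ln(1315.285714) = 7.181809
ln(alpha) = ln(4.3) = 1.458615
N_min = 7.181809 / 1.458615 = 4.92


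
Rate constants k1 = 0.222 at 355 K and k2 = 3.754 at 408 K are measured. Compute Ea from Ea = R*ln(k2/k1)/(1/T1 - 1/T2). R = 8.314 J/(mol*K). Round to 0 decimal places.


Ea = R * ln(k2/k1) / (1/T1 - 1/T2)
ln(k2/k1) = ln(3.754/0.222) = 2.8278998
1/T1 - 1/T2 = 1/355 - 1/408 = 0.000365921016
Ea = 8.314 * 2.8278998 / 0.000365921016
Ea = 64252 J/mol


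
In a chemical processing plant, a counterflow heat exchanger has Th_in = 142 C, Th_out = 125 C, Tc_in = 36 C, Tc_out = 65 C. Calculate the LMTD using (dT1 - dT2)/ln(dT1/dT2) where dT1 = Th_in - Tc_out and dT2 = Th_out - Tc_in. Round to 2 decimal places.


dT1 = Th_in - Tc_out = 142 - 65 = 77
dT2 = Th_out - Tc_in = 125 - 36 = 89
LMTD = (dT1 - dT2) / ln(dT1/dT2)
LMTD = (77 - 89) / ln(77/89)
LMTD = 82.86 K


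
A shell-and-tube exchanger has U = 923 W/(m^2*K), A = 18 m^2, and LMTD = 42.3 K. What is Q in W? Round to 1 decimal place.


Q = U * A * LMTD
Q = 923 * 18 * 42.3
Q = 702772.2 W


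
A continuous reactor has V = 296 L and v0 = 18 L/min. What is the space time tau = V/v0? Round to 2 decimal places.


tau = V / v0
tau = 296 / 18
tau = 16.44 min


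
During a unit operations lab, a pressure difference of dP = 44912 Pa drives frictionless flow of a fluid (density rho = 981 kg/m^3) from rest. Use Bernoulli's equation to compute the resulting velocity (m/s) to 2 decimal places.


v = sqrt(2*dP/rho)
v = sqrt(2*44912/981)
v = sqrt(91.56371)
v = 9.57 m/s


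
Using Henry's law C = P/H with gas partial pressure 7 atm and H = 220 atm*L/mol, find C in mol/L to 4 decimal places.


C = P / H
C = 7 / 220
C = 0.0318 mol/L


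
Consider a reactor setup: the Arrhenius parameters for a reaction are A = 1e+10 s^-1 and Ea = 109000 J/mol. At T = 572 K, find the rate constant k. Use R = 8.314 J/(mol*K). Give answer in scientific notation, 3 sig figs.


k = A * exp(-Ea/(R*T))
k = 1e+10 * exp(-109000 / (8.314 * 572))
k = 1e+10 * exp(-22.920308)
k = 1.11e+00


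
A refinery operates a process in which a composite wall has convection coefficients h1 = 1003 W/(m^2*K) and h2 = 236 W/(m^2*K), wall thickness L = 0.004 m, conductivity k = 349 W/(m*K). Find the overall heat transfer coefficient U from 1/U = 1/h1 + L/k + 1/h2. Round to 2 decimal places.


1/U = 1/h1 + L/k + 1/h2
1/U = 1/1003 + 0.004/349 + 1/236
1/U = 0.000997009 + 1.14613e-05 + 0.0042372881
1/U = 0.0052457584
U = 190.63 W/(m^2*K)


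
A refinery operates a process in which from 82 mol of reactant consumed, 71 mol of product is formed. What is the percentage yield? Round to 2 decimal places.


Yield = (moles product / moles consumed) * 100%
Yield = (71 / 82) * 100
Yield = 0.8659 * 100
Yield = 86.59%


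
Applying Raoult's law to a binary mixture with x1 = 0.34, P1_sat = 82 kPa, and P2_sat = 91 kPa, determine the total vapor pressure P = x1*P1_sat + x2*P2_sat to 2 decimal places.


P = x1*P1_sat + x2*P2_sat
x2 = 1 - x1 = 1 - 0.34 = 0.66
P = 0.34*82 + 0.66*91
P = 27.88 + 60.06
P = 87.94 kPa


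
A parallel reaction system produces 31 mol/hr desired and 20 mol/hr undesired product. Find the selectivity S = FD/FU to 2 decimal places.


S = desired product rate / undesired product rate
S = 31 / 20
S = 1.55


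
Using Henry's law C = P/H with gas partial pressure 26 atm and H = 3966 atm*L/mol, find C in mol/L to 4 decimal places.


C = P / H
C = 26 / 3966
C = 0.0066 mol/L


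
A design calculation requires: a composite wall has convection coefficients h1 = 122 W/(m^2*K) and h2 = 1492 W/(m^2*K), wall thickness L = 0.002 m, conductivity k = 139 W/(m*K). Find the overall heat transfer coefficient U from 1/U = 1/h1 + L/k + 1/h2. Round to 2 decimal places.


1/U = 1/h1 + L/k + 1/h2
1/U = 1/122 + 0.002/139 + 1/1492
1/U = 0.0081967213 + 1.43885e-05 + 0.0006702413
1/U = 0.0088813511
U = 112.60 W/(m^2*K)


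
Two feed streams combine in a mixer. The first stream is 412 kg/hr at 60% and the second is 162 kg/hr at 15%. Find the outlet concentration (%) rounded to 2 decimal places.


Mass balance on solute: F1*x1 + F2*x2 = F3*x3
F3 = F1 + F2 = 412 + 162 = 574 kg/hr
x3 = (F1*x1 + F2*x2)/F3
x3 = (412*0.6 + 162*0.15) / 574
x3 = 47.30%


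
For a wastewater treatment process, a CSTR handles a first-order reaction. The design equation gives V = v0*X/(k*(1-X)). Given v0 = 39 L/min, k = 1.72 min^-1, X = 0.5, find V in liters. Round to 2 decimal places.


V = v0 * X / (k * (1 - X))
V = 39 * 0.5 / (1.72 * (1 - 0.5))
V = 19.5 / (1.72 * 0.5)
V = 19.5 / 0.86
V = 22.67 L


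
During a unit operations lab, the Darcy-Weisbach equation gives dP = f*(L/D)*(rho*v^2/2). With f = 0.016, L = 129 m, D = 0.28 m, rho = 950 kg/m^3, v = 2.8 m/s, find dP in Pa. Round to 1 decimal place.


dP = f * (L/D) * (rho*v^2/2)
dP = 0.016 * (129/0.28) * (950*2.8^2/2)
L/D = 460.71428571
rho*v^2/2 = 950*7.84/2 = 3724.0
dP = 0.016 * 460.71428571 * 3724.0
dP = 27451.2 Pa


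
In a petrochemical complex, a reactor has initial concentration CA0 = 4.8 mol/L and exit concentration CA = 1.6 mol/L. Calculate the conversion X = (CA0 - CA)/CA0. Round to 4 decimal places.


X = (CA0 - CA) / CA0
X = (4.8 - 1.6) / 4.8
X = 3.2 / 4.8
X = 0.6667


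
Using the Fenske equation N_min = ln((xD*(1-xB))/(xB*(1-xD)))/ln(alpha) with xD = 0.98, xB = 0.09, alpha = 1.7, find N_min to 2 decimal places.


N_min = ln((xD*(1-xB))/(xB*(1-xD))) / ln(alpha)
Numerator inside ln: 0.8918 / 0.0018 = 495.444444
ln(495.444444) = 6.205455
ln(alpha) = ln(1.7) = 0.530628
N_min = 6.205455 / 0.530628 = 11.69


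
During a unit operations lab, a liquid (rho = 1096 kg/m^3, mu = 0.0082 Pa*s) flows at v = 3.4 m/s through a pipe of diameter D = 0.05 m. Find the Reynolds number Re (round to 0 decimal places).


Re = rho * v * D / mu
Re = 1096 * 3.4 * 0.05 / 0.0082
Re = 186.32 / 0.0082
Re = 22722


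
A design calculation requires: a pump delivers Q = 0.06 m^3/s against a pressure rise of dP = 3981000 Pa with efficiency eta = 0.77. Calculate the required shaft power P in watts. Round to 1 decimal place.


P = Q * dP / eta
P = 0.06 * 3981000 / 0.77
P = 238860.0 / 0.77
P = 310207.8 W


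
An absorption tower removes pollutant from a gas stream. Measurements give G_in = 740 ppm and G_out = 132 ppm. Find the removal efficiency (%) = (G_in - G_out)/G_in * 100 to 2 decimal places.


Efficiency = (G_in - G_out) / G_in * 100%
Efficiency = (740 - 132) / 740 * 100
Efficiency = 608 / 740 * 100
Efficiency = 82.16%


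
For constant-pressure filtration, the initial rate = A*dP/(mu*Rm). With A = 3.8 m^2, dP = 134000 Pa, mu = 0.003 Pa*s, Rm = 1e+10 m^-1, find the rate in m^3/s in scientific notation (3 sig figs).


rate = A * dP / (mu * Rm)
rate = 3.8 * 134000 / (0.003 * 1e+10)
rate = 509200.0 / 3.000e+07
rate = 1.70e-02 m^3/s


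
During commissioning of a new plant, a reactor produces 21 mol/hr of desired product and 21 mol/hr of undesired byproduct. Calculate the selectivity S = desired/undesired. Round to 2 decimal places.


S = desired product rate / undesired product rate
S = 21 / 21
S = 1.00


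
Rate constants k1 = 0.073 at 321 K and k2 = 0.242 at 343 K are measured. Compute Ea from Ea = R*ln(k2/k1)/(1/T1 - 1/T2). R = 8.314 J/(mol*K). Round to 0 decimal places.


Ea = R * ln(k2/k1) / (1/T1 - 1/T2)
ln(k2/k1) = ln(0.242/0.073) = 1.1984783
1/T1 - 1/T2 = 1/321 - 1/343 = 0.000199812902
Ea = 8.314 * 1.1984783 / 0.000199812902
Ea = 49867 J/mol


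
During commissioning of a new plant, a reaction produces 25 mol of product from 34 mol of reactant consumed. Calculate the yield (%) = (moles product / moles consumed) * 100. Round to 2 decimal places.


Yield = (moles product / moles consumed) * 100%
Yield = (25 / 34) * 100
Yield = 0.7353 * 100
Yield = 73.53%


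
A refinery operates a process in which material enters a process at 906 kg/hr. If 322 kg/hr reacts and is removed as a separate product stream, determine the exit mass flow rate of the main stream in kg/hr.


Steady-state mass balance on the main outlet: F_out = F_in - F_removed
F_out = 906 - 322
F_out = 584 kg/hr


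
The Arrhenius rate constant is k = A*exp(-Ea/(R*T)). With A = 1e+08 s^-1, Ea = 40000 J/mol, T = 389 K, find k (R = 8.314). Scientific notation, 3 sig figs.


k = A * exp(-Ea/(R*T))
k = 1e+08 * exp(-40000 / (8.314 * 389))
k = 1e+08 * exp(-12.368025)
k = 4.25e+02


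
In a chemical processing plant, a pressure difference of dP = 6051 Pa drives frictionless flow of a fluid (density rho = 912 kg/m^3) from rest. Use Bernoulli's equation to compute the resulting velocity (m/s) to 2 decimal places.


v = sqrt(2*dP/rho)
v = sqrt(2*6051/912)
v = sqrt(13.269737)
v = 3.64 m/s


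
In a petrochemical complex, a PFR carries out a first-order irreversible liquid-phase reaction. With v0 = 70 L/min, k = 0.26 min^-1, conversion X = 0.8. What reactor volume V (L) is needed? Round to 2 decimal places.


V = (v0/k) * ln(1/(1-X))
V = (70/0.26) * ln(1/(1-0.8))
V = 269.230769 * ln(5.0)
V = 269.230769 * 1.609438
V = 433.31 L


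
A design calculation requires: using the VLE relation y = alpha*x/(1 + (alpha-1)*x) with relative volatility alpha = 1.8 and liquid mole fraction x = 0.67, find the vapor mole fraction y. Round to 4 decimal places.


y = alpha*x / (1 + (alpha-1)*x)
y = 1.8*0.67 / (1 + (1.8-1)*0.67)
y = 1.206 / (1 + 0.536)
y = 1.206 / 1.536
y = 0.7852


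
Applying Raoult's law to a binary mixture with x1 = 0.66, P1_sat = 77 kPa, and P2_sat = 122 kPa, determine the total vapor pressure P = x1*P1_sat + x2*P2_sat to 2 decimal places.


P = x1*P1_sat + x2*P2_sat
x2 = 1 - x1 = 1 - 0.66 = 0.34
P = 0.66*77 + 0.34*122
P = 50.82 + 41.48
P = 92.30 kPa


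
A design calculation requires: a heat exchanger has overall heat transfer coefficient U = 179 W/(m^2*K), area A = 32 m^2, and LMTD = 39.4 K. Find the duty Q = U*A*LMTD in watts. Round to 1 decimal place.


Q = U * A * LMTD
Q = 179 * 32 * 39.4
Q = 225683.2 W


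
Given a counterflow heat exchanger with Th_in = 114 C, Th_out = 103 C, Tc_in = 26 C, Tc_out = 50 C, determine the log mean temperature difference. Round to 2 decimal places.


dT1 = Th_in - Tc_out = 114 - 50 = 64
dT2 = Th_out - Tc_in = 103 - 26 = 77
LMTD = (dT1 - dT2) / ln(dT1/dT2)
LMTD = (64 - 77) / ln(64/77)
LMTD = 70.30 K


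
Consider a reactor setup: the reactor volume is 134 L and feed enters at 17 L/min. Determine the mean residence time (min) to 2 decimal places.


tau = V / v0
tau = 134 / 17
tau = 7.88 min


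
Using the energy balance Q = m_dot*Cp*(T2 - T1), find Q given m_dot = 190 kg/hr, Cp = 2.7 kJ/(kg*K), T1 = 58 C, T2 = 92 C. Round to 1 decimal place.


Q = m_dot * Cp * (T2 - T1)
Q = 190 * 2.7 * (92 - 58)
Q = 190 * 2.7 * 34
Q = 17442.0 kJ/hr


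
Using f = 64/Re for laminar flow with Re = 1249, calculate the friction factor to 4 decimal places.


f = 64 / Re
f = 64 / 1249
f = 0.0512


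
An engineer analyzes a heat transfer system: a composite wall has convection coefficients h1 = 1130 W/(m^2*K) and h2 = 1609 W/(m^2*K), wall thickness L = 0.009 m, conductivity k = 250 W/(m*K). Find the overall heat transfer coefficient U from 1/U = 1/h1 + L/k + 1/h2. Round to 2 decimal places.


1/U = 1/h1 + L/k + 1/h2
1/U = 1/1130 + 0.009/250 + 1/1609
1/U = 0.0008849558 + 3.6e-05 + 0.000621504
1/U = 0.0015424598
U = 648.32 W/(m^2*K)


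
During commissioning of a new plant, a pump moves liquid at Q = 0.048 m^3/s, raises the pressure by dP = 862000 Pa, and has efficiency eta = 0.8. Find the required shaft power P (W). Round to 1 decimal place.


P = Q * dP / eta
P = 0.048 * 862000 / 0.8
P = 41376.0 / 0.8
P = 51720.0 W


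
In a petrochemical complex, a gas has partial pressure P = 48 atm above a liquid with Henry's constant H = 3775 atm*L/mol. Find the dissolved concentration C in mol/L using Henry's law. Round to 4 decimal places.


C = P / H
C = 48 / 3775
C = 0.0127 mol/L


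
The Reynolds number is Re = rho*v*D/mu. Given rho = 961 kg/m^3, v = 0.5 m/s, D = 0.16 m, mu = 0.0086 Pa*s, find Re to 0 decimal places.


Re = rho * v * D / mu
Re = 961 * 0.5 * 0.16 / 0.0086
Re = 76.88 / 0.0086
Re = 8940


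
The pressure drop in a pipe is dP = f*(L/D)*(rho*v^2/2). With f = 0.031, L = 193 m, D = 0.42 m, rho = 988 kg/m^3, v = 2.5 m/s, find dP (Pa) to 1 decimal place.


dP = f * (L/D) * (rho*v^2/2)
dP = 0.031 * (193/0.42) * (988*2.5^2/2)
L/D = 459.52380952
rho*v^2/2 = 988*6.25/2 = 3087.5
dP = 0.031 * 459.52380952 * 3087.5
dP = 43982.2 Pa


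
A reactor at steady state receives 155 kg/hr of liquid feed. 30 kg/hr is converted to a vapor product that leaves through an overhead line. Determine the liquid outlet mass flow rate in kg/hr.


Steady-state mass balance on the main outlet: F_out = F_in - F_removed
F_out = 155 - 30
F_out = 125 kg/hr


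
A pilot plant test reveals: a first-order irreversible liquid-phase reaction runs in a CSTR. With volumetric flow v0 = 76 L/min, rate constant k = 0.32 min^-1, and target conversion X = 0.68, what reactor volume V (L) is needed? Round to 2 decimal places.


V = v0 * X / (k * (1 - X))
V = 76 * 0.68 / (0.32 * (1 - 0.68))
V = 51.68 / (0.32 * 0.32)
V = 51.68 / 0.1024
V = 504.69 L


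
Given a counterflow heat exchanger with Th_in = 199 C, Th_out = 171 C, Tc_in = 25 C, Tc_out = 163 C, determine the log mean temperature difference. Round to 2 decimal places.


dT1 = Th_in - Tc_out = 199 - 163 = 36
dT2 = Th_out - Tc_in = 171 - 25 = 146
LMTD = (dT1 - dT2) / ln(dT1/dT2)
LMTD = (36 - 146) / ln(36/146)
LMTD = 78.57 K


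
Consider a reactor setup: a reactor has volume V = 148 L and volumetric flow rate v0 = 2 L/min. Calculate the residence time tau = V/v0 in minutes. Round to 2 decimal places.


tau = V / v0
tau = 148 / 2
tau = 74.00 min


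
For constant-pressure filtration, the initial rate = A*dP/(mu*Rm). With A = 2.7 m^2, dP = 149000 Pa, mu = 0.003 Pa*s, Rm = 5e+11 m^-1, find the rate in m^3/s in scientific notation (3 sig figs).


rate = A * dP / (mu * Rm)
rate = 2.7 * 149000 / (0.003 * 5e+11)
rate = 402300.0 / 1.500e+09
rate = 2.68e-04 m^3/s


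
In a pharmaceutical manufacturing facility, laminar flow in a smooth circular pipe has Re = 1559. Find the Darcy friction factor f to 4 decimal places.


f = 64 / Re
f = 64 / 1559
f = 0.0411


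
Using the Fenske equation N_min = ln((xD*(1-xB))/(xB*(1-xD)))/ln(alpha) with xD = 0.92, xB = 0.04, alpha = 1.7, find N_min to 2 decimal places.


N_min = ln((xD*(1-xB))/(xB*(1-xD))) / ln(alpha)
Numerator inside ln: 0.8832 / 0.0032 = 276.0
ln(276.0) = 5.620401
ln(alpha) = ln(1.7) = 0.530628
N_min = 5.620401 / 0.530628 = 10.59


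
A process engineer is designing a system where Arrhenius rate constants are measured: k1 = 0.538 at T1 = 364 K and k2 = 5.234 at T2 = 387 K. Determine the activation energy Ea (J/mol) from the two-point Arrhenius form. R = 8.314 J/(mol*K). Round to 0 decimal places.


Ea = R * ln(k2/k1) / (1/T1 - 1/T2)
ln(k2/k1) = ln(5.234/0.538) = 2.2750725
1/T1 - 1/T2 = 1/364 - 1/387 = 0.000163273419
Ea = 8.314 * 2.2750725 / 0.000163273419
Ea = 115848 J/mol


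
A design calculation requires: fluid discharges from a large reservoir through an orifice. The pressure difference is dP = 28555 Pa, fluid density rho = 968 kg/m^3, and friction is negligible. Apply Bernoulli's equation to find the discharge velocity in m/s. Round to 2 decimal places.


v = sqrt(2*dP/rho)
v = sqrt(2*28555/968)
v = sqrt(58.997934)
v = 7.68 m/s


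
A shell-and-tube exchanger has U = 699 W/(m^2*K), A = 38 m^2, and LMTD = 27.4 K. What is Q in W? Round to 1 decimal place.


Q = U * A * LMTD
Q = 699 * 38 * 27.4
Q = 727798.8 W


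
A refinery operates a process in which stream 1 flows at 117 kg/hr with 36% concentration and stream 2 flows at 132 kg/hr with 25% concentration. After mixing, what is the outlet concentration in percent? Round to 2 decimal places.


Mass balance on solute: F1*x1 + F2*x2 = F3*x3
F3 = F1 + F2 = 117 + 132 = 249 kg/hr
x3 = (F1*x1 + F2*x2)/F3
x3 = (117*0.36 + 132*0.25) / 249
x3 = 30.17%


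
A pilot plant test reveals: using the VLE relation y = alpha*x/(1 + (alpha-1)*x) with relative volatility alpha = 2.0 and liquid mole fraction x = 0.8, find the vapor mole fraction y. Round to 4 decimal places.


y = alpha*x / (1 + (alpha-1)*x)
y = 2.0*0.8 / (1 + (2.0-1)*0.8)
y = 1.6 / (1 + 0.8)
y = 1.6 / 1.8
y = 0.8889


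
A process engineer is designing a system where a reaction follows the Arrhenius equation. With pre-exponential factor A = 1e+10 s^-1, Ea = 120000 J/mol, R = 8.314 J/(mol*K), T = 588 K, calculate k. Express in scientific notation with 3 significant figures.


k = A * exp(-Ea/(R*T))
k = 1e+10 * exp(-120000 / (8.314 * 588))
k = 1e+10 * exp(-24.546744)
k = 2.19e-01


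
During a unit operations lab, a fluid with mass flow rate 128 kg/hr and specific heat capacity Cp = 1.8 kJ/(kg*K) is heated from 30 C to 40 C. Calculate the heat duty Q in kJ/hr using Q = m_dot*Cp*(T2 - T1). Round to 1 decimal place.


Q = m_dot * Cp * (T2 - T1)
Q = 128 * 1.8 * (40 - 30)
Q = 128 * 1.8 * 10
Q = 2304.0 kJ/hr


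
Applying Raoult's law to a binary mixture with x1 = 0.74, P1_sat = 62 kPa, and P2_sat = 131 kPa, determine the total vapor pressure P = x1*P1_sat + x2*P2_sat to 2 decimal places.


P = x1*P1_sat + x2*P2_sat
x2 = 1 - x1 = 1 - 0.74 = 0.26
P = 0.74*62 + 0.26*131
P = 45.88 + 34.06
P = 79.94 kPa


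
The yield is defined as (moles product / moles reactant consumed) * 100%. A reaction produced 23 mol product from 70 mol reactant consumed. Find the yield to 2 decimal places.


Yield = (moles product / moles consumed) * 100%
Yield = (23 / 70) * 100
Yield = 0.3286 * 100
Yield = 32.86%


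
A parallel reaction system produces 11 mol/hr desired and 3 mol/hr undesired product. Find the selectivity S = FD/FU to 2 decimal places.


S = desired product rate / undesired product rate
S = 11 / 3
S = 3.67


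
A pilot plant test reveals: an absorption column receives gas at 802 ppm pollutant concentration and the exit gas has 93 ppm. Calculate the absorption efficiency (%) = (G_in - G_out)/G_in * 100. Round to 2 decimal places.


Efficiency = (G_in - G_out) / G_in * 100%
Efficiency = (802 - 93) / 802 * 100
Efficiency = 709 / 802 * 100
Efficiency = 88.40%


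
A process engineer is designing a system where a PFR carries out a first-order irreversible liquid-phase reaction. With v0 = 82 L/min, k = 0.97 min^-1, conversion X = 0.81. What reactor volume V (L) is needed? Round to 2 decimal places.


V = (v0/k) * ln(1/(1-X))
V = (82/0.97) * ln(1/(1-0.81))
V = 84.536082 * ln(5.263158)
V = 84.536082 * 1.660731
V = 140.39 L


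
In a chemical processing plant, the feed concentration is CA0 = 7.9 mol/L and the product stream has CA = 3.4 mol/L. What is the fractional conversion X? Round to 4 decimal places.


X = (CA0 - CA) / CA0
X = (7.9 - 3.4) / 7.9
X = 4.5 / 7.9
X = 0.5696


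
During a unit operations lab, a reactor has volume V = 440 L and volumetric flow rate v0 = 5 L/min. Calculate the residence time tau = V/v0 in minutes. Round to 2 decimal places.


tau = V / v0
tau = 440 / 5
tau = 88.00 min


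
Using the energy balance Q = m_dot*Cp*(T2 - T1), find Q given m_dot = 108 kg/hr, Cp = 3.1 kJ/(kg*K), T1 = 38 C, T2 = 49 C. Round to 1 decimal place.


Q = m_dot * Cp * (T2 - T1)
Q = 108 * 3.1 * (49 - 38)
Q = 108 * 3.1 * 11
Q = 3682.8 kJ/hr


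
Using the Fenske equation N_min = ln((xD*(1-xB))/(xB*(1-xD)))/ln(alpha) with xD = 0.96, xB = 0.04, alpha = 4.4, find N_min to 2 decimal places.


N_min = ln((xD*(1-xB))/(xB*(1-xD))) / ln(alpha)
Numerator inside ln: 0.9216 / 0.0016 = 576.0
ln(576.0) = 6.356108
ln(alpha) = ln(4.4) = 1.481605
N_min = 6.356108 / 1.481605 = 4.29


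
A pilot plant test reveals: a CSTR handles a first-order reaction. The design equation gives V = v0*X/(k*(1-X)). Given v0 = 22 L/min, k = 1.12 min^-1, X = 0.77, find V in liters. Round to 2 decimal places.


V = v0 * X / (k * (1 - X))
V = 22 * 0.77 / (1.12 * (1 - 0.77))
V = 16.94 / (1.12 * 0.23)
V = 16.94 / 0.2576
V = 65.76 L


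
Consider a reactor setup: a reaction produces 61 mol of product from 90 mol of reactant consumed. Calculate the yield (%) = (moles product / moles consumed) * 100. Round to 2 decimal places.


Yield = (moles product / moles consumed) * 100%
Yield = (61 / 90) * 100
Yield = 0.6778 * 100
Yield = 67.78%


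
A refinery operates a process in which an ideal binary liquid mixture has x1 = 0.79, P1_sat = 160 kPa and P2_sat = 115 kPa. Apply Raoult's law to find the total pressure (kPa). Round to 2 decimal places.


P = x1*P1_sat + x2*P2_sat
x2 = 1 - x1 = 1 - 0.79 = 0.21
P = 0.79*160 + 0.21*115
P = 126.4 + 24.15
P = 150.55 kPa


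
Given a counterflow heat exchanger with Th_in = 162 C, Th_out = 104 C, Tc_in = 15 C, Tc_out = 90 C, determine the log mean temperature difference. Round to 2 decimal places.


dT1 = Th_in - Tc_out = 162 - 90 = 72
dT2 = Th_out - Tc_in = 104 - 15 = 89
LMTD = (dT1 - dT2) / ln(dT1/dT2)
LMTD = (72 - 89) / ln(72/89)
LMTD = 80.20 K


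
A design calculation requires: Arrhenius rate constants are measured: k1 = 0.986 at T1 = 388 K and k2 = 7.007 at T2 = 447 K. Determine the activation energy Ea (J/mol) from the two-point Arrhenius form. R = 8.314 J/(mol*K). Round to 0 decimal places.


Ea = R * ln(k2/k1) / (1/T1 - 1/T2)
ln(k2/k1) = ln(7.007/0.986) = 1.9610086
1/T1 - 1/T2 = 1/388 - 1/447 = 0.000340183122
Ea = 8.314 * 1.9610086 / 0.000340183122
Ea = 47927 J/mol


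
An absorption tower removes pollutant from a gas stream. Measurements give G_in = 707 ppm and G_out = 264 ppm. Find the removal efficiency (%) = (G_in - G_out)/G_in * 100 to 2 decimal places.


Efficiency = (G_in - G_out) / G_in * 100%
Efficiency = (707 - 264) / 707 * 100
Efficiency = 443 / 707 * 100
Efficiency = 62.66%


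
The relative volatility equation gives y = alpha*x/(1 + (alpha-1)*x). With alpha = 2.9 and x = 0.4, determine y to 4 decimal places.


y = alpha*x / (1 + (alpha-1)*x)
y = 2.9*0.4 / (1 + (2.9-1)*0.4)
y = 1.16 / (1 + 0.76)
y = 1.16 / 1.76
y = 0.6591


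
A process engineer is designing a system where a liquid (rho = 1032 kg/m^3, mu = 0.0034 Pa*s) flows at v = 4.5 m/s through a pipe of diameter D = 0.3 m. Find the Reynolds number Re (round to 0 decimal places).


Re = rho * v * D / mu
Re = 1032 * 4.5 * 0.3 / 0.0034
Re = 1393.2 / 0.0034
Re = 409765


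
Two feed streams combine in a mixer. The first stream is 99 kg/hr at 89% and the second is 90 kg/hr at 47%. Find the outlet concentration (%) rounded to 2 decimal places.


Mass balance on solute: F1*x1 + F2*x2 = F3*x3
F3 = F1 + F2 = 99 + 90 = 189 kg/hr
x3 = (F1*x1 + F2*x2)/F3
x3 = (99*0.89 + 90*0.47) / 189
x3 = 69.00%


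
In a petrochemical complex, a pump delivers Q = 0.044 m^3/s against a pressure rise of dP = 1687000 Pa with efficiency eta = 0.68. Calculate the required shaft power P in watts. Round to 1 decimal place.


P = Q * dP / eta
P = 0.044 * 1687000 / 0.68
P = 74228.0 / 0.68
P = 109158.8 W


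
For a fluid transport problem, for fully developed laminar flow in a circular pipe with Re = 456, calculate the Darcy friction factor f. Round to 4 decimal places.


f = 64 / Re
f = 64 / 456
f = 0.1404


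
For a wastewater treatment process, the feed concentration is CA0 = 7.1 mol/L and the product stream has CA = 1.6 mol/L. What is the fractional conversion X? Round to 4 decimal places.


X = (CA0 - CA) / CA0
X = (7.1 - 1.6) / 7.1
X = 5.5 / 7.1
X = 0.7746


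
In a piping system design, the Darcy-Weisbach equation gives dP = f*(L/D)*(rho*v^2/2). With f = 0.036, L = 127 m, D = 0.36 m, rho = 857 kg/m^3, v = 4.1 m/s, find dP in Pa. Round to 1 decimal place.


dP = f * (L/D) * (rho*v^2/2)
dP = 0.036 * (127/0.36) * (857*4.1^2/2)
L/D = 352.77777778
rho*v^2/2 = 857*16.81/2 = 7203.085
dP = 0.036 * 352.77777778 * 7203.085
dP = 91479.2 Pa


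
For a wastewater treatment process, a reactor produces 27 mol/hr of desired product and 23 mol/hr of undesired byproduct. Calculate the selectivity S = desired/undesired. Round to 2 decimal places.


S = desired product rate / undesired product rate
S = 27 / 23
S = 1.17


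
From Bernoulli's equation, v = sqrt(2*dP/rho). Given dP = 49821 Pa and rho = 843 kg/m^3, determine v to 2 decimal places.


v = sqrt(2*dP/rho)
v = sqrt(2*49821/843)
v = sqrt(118.199288)
v = 10.87 m/s


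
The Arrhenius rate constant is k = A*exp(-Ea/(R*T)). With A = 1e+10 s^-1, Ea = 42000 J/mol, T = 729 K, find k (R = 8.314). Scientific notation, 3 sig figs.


k = A * exp(-Ea/(R*T))
k = 1e+10 * exp(-42000 / (8.314 * 729))
k = 1e+10 * exp(-6.929657)
k = 9.78e+06


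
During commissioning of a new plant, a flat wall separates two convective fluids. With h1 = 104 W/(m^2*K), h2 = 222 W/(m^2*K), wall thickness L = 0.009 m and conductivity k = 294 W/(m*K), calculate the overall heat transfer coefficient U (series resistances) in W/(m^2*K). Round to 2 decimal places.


1/U = 1/h1 + L/k + 1/h2
1/U = 1/104 + 0.009/294 + 1/222
1/U = 0.0096153846 + 3.06122e-05 + 0.0045045045
1/U = 0.0141505013
U = 70.67 W/(m^2*K)


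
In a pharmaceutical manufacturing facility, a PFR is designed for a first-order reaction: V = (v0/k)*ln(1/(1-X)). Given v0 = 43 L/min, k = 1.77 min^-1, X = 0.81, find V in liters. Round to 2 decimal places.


V = (v0/k) * ln(1/(1-X))
V = (43/1.77) * ln(1/(1-0.81))
V = 24.293785 * ln(5.263158)
V = 24.293785 * 1.660731
V = 40.35 L


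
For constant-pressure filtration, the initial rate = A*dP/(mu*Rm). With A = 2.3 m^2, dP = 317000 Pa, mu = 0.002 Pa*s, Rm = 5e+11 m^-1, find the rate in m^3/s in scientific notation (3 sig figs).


rate = A * dP / (mu * Rm)
rate = 2.3 * 317000 / (0.002 * 5e+11)
rate = 729100.0 / 1.000e+09
rate = 7.29e-04 m^3/s


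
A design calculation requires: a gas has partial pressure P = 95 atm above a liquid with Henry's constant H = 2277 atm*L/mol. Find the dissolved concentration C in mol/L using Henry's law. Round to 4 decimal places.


C = P / H
C = 95 / 2277
C = 0.0417 mol/L


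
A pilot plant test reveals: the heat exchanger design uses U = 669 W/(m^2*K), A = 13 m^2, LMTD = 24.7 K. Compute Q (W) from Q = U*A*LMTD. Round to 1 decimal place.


Q = U * A * LMTD
Q = 669 * 13 * 24.7
Q = 214815.9 W


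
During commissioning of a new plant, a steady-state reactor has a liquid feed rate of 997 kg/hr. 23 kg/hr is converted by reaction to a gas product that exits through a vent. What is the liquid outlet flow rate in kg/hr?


Steady-state mass balance on the main outlet: F_out = F_in - F_removed
F_out = 997 - 23
F_out = 974 kg/hr


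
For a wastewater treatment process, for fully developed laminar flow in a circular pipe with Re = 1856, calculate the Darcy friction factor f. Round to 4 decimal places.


f = 64 / Re
f = 64 / 1856
f = 0.0345


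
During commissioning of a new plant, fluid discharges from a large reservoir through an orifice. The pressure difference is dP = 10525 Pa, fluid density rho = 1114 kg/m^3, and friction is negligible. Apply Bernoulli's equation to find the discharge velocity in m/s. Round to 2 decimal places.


v = sqrt(2*dP/rho)
v = sqrt(2*10525/1114)
v = sqrt(18.895871)
v = 4.35 m/s


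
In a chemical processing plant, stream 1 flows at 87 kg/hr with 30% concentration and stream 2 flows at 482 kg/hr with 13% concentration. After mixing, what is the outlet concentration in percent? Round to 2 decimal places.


Mass balance on solute: F1*x1 + F2*x2 = F3*x3
F3 = F1 + F2 = 87 + 482 = 569 kg/hr
x3 = (F1*x1 + F2*x2)/F3
x3 = (87*0.3 + 482*0.13) / 569
x3 = 15.60%


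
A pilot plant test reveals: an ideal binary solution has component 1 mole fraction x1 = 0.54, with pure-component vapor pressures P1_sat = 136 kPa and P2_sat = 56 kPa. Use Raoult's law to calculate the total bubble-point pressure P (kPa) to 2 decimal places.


P = x1*P1_sat + x2*P2_sat
x2 = 1 - x1 = 1 - 0.54 = 0.46
P = 0.54*136 + 0.46*56
P = 73.44 + 25.76
P = 99.20 kPa


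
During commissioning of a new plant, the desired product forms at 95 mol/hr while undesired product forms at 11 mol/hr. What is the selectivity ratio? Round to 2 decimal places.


S = desired product rate / undesired product rate
S = 95 / 11
S = 8.64


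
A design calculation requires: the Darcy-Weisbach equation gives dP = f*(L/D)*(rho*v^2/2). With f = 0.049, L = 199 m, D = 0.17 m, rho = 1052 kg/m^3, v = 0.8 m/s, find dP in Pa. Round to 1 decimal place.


dP = f * (L/D) * (rho*v^2/2)
dP = 0.049 * (199/0.17) * (1052*0.8^2/2)
L/D = 1170.58823529
rho*v^2/2 = 1052*0.64/2 = 336.64
dP = 0.049 * 1170.58823529 * 336.64
dP = 19309.3 Pa


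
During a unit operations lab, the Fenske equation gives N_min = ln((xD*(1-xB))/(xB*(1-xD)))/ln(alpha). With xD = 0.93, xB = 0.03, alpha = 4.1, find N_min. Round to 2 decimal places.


N_min = ln((xD*(1-xB))/(xB*(1-xD))) / ln(alpha)
Numerator inside ln: 0.9021 / 0.0021 = 429.571429
ln(429.571429) = 6.062788
ln(alpha) = ln(4.1) = 1.410987
N_min = 6.062788 / 1.410987 = 4.30
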